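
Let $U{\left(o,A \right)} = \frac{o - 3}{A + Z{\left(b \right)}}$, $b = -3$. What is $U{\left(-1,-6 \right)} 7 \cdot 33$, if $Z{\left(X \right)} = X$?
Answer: $\frac{308}{3} \approx 102.67$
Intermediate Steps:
$U{\left(o,A \right)} = \frac{-3 + o}{-3 + A}$ ($U{\left(o,A \right)} = \frac{o - 3}{A - 3} = \frac{-3 + o}{-3 + A}$)
$U{\left(-1,-6 \right)} 7 \cdot 33 = \frac{-3 - 1}{-3 - 6} \cdot 7 \cdot 33 = \frac{1}{-9} \left(-4\right) 7 \cdot 33 = \left(- \frac{1}{9}\right) \left(-4\right) 7 \cdot 33 = \frac{4}{9} \cdot 7 \cdot 33 = \frac{28}{9} \cdot 33 = \frac{308}{3}$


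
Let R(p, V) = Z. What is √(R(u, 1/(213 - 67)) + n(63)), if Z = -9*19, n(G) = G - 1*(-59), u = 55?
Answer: 7*I ≈ 7.0*I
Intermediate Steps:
n(G) = 59 + G (n(G) = G + 59 = 59 + G)
Z = -171
R(p, V) = -171
√(R(u, 1/(213 - 67)) + n(63)) = √(-171 + (59 + 63)) = √(-171 + 122) = √(-49) = 7*I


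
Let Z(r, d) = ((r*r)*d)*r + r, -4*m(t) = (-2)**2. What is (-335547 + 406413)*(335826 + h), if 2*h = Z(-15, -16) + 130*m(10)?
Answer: 25706889531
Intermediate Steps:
m(t) = -1 (m(t) = -1/4*(-2)**2 = -1/4*4 = -1)
Z(r, d) = r + d*r**3 (Z(r, d) = (r**2*d)*r + r = (d*r**2)*r + r = d*r**3 + r = r + d*r**3)
h = 53855/2 (h = ((-15 - 16*(-15)**3) + 130*(-1))/2 = ((-15 - 16*(-3375)) - 130)/2 = ((-15 + 54000) - 130)/2 = (53985 - 130)/2 = (1/2)*53855 = 53855/2 ≈ 26928.)
(-335547 + 406413)*(335826 + h) = (-335547 + 406413)*(335826 + 53855/2) = 70866*(725507/2) = 25706889531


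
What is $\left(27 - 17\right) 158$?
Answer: $1580$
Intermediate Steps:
$\left(27 - 17\right) 158 = 10 \cdot 158 = 1580$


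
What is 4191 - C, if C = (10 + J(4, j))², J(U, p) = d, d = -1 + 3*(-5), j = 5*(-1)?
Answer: 4155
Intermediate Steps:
j = -5
d = -16 (d = -1 - 15 = -16)
J(U, p) = -16
C = 36 (C = (10 - 16)² = (-6)² = 36)
4191 - C = 4191 - 1*36 = 4191 - 36 = 4155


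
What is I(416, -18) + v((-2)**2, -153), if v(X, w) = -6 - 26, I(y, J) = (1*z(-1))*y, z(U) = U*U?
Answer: 384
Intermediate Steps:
z(U) = U**2
I(y, J) = y (I(y, J) = (1*(-1)**2)*y = (1*1)*y = 1*y = y)
v(X, w) = -32
I(416, -18) + v((-2)**2, -153) = 416 - 32 = 384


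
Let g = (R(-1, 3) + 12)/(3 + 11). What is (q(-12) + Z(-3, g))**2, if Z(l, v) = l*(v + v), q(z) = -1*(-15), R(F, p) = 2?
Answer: 81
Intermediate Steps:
q(z) = 15
g = 1 (g = (2 + 12)/(3 + 11) = 14/14 = 14*(1/14) = 1)
Z(l, v) = 2*l*v (Z(l, v) = l*(2*v) = 2*l*v)
(q(-12) + Z(-3, g))**2 = (15 + 2*(-3)*1)**2 = (15 - 6)**2 = 9**2 = 81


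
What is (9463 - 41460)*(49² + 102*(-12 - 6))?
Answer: -18078305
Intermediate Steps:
(9463 - 41460)*(49² + 102*(-12 - 6)) = -31997*(2401 + 102*(-18)) = -31997*(2401 - 1836) = -31997*565 = -18078305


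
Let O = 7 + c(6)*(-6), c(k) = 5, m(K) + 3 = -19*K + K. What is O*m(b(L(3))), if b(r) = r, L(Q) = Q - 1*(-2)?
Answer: 2139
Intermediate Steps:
L(Q) = 2 + Q (L(Q) = Q + 2 = 2 + Q)
m(K) = -3 - 18*K (m(K) = -3 + (-19*K + K) = -3 - 18*K)
O = -23 (O = 7 + 5*(-6) = 7 - 30 = -23)
O*m(b(L(3))) = -23*(-3 - 18*(2 + 3)) = -23*(-3 - 18*5) = -23*(-3 - 90) = -23*(-93) = 2139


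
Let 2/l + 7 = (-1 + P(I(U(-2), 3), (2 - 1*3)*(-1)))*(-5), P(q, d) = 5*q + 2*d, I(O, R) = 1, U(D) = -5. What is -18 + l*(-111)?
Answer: -12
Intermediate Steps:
P(q, d) = 2*d + 5*q
l = -2/37 (l = 2/(-7 + (-1 + (2*((2 - 1*3)*(-1)) + 5*1))*(-5)) = 2/(-7 + (-1 + (2*((2 - 3)*(-1)) + 5))*(-5)) = 2/(-7 + (-1 + (2*(-1*(-1)) + 5))*(-5)) = 2/(-7 + (-1 + (2*1 + 5))*(-5)) = 2/(-7 + (-1 + (2 + 5))*(-5)) = 2/(-7 + (-1 + 7)*(-5)) = 2/(-7 + 6*(-5)) = 2/(-7 - 30) = 2/(-37) = 2*(-1/37) = -2/37 ≈ -0.054054)
-18 + l*(-111) = -18 - 2/37*(-111) = -18 + 6 = -12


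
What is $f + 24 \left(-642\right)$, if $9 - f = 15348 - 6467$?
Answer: $-24280$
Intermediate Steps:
$f = -8872$ ($f = 9 - \left(15348 - 6467\right) = 9 - 8881 = -8872$)
$f + 24 \left(-642\right) = -8872 + 24 \left(-642\right) = -8872 - 15408 = -24280$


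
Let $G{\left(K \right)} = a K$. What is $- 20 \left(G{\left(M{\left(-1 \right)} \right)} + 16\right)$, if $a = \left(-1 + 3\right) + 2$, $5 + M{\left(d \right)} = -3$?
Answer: $320$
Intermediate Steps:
$M{\left(d \right)} = -8$ ($M{\left(d \right)} = -5 - 3 = -8$)
$a = 4$ ($a = 2 + 2 = 4$)
$G{\left(K \right)} = 4 K$
$- 20 \left(G{\left(M{\left(-1 \right)} \right)} + 16\right) = - 20 \left(4 \left(-8\right) + 16\right) = - 20 \left(-32 + 16\right) = \left(-20\right) \left(-16\right) = 320$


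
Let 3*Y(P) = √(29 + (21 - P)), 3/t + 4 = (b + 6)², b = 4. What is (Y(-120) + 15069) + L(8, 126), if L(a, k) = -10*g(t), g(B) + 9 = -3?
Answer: 15189 + √170/3 ≈ 15193.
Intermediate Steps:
t = 1/32 (t = 3/(-4 + (4 + 6)²) = 3/(-4 + 10²) = 3/(-4 + 100) = 3/96 = 3*(1/96) = 1/32 ≈ 0.031250)
g(B) = -12 (g(B) = -9 - 3 = -12)
L(a, k) = 120 (L(a, k) = -10*(-12) = 120)
Y(P) = √(50 - P)/3 (Y(P) = √(29 + (21 - P))/3 = √(50 - P)/3)
(Y(-120) + 15069) + L(8, 126) = (√(50 - 1*(-120))/3 + 15069) + 120 = (√(50 + 120)/3 + 15069) + 120 = (√170/3 + 15069) + 120 = (15069 + √170/3) + 120 = 15189 + √170/3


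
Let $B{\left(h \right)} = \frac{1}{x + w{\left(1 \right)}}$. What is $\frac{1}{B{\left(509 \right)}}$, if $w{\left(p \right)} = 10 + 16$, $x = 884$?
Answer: $910$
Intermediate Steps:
$w{\left(p \right)} = 26$
$B{\left(h \right)} = \frac{1}{910}$ ($B{\left(h \right)} = \frac{1}{884 + 26} = \frac{1}{910}$)
$\frac{1}{B{\left(509 \right)}} = \frac{1}{\frac{1}{910}} = 910$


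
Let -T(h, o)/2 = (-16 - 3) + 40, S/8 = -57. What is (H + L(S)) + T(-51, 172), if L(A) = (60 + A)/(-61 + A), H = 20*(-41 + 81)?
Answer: 35662/47 ≈ 758.77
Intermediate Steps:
S = -456 (S = 8*(-57) = -456)
H = 800 (H = 20*40 = 800)
T(h, o) = -42 (T(h, o) = -2*((-16 - 3) + 40) = -2*(-19 + 40) = -2*21 = -42)
L(A) = (60 + A)/(-61 + A)
(H + L(S)) + T(-51, 172) = (800 + (60 - 456)/(-61 - 456)) - 42 = (800 - 396/(-517)) - 42 = (800 - 1/517*(-396)) - 42 = (800 + 36/47) - 42 = 37636/47 - 42 = 35662/47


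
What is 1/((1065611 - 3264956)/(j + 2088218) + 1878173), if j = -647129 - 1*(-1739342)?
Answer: 3180431/5973397433218 ≈ 5.3243e-7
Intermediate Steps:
j = 1092213 (j = -647129 + 1739342 = 1092213)
1/((1065611 - 3264956)/(j + 2088218) + 1878173) = 1/((1065611 - 3264956)/(1092213 + 2088218) + 1878173) = 1/(-2199345/3180431 + 1878173) = 1/(5973397433218/3180431) = 3180431/5973397433218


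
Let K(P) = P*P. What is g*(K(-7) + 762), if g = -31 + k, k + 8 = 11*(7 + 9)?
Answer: 111107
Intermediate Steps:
k = 168 (k = -8 + 11*(7 + 9) = -8 + 11*16 = -8 + 176 = 168)
K(P) = P²
g = 137 (g = -31 + 168 = 137)
g*(K(-7) + 762) = 137*((-7)² + 762) = 137*(49 + 762) = 137*811 = 111107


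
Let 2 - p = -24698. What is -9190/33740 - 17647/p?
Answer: -41120139/41668900 ≈ -0.98683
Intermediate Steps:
p = 24700 (p = 2 - 1*(-24698) = 2 + 24698 = 24700)
-9190/33740 - 17647/p = -9190/33740 - 17647/24700 = -9190*1/33740 - 17647*1/24700 = -919/3374 - 17647/24700 = -41120139/41668900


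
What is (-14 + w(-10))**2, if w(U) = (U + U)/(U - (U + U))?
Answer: 256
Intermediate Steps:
w(U) = -2 (w(U) = (2*U)/(U - 2*U) = (2*U)/((-U)) = (2*U)*(-1/U) = -2)
(-14 + w(-10))**2 = (-14 - 2)**2 = (-16)**2 = 256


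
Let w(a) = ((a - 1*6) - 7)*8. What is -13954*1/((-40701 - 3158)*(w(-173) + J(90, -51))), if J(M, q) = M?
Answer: -6977/30657441 ≈ -0.00022758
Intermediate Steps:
w(a) = -104 + 8*a (w(a) = ((a - 6) - 7)*8 = ((-6 + a) - 7)*8 = (-13 + a)*8 = -104 + 8*a)
-13954*1/((-40701 - 3158)*(w(-173) + J(90, -51))) = -13954*1/((-40701 - 3158)*((-104 + 8*(-173)) + 90)) = -13954*(-1/(43859*((-104 - 1384) + 90))) = -13954*(-1/(43859*(-1488 + 90))) = -13954/((-43859*(-1398))) = -13954/61314882 = -13954*1/61314882 = -6977/30657441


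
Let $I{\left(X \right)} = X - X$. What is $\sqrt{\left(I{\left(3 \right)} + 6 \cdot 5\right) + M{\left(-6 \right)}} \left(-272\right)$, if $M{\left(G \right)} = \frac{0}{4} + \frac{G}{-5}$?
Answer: $- \frac{544 \sqrt{195}}{5} \approx -1519.3$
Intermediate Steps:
$I{\left(X \right)} = 0$
$M{\left(G \right)} = - \frac{G}{5}$ ($M{\left(G \right)} = 0 \cdot \frac{1}{4} + G \left(- \frac{1}{5}\right) = 0 - \frac{G}{5} = - \frac{G}{5}$)
$\sqrt{\left(I{\left(3 \right)} + 6 \cdot 5\right) + M{\left(-6 \right)}} \left(-272\right) = \sqrt{\left(0 + 6 \cdot 5\right) - - \frac{6}{5}} \left(-272\right) = \sqrt{\left(0 + 30\right) + \frac{6}{5}} \left(-272\right) = \sqrt{30 + \frac{6}{5}} \left(-272\right) = \sqrt{\frac{156}{5}} \left(-272\right) = \frac{2 \sqrt{195}}{5} \left(-272\right) = - \frac{544 \sqrt{195}}{5}$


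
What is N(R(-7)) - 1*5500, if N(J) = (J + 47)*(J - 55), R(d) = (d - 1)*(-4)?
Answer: -7317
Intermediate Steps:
R(d) = 4 - 4*d (R(d) = (-1 + d)*(-4) = 4 - 4*d)
N(J) = (-55 + J)*(47 + J) (N(J) = (47 + J)*(-55 + J) = (-55 + J)*(47 + J))
N(R(-7)) - 1*5500 = (-2585 + (4 - 4*(-7))² - 8*(4 - 4*(-7))) - 1*5500 = (-2585 + (4 + 28)² - 8*(4 + 28)) - 5500 = (-2585 + 32² - 8*32) - 5500 = (-2585 + 1024 - 256) - 5500 = -1817 - 5500 = -7317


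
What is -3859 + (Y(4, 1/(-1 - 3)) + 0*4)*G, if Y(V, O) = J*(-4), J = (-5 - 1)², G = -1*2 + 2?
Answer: -3859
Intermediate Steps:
G = 0 (G = -2 + 2 = 0)
J = 36 (J = (-6)² = 36)
Y(V, O) = -144 (Y(V, O) = 36*(-4) = -144)
-3859 + (Y(4, 1/(-1 - 3)) + 0*4)*G = -3859 + (-144 + 0*4)*0 = -3859 + (-144 + 0)*0 = -3859 - 144*0 = -3859 + 0 = -3859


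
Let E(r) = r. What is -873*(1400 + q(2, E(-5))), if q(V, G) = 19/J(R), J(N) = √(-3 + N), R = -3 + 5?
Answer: -1222200 + 16587*I ≈ -1.2222e+6 + 16587.0*I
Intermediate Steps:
R = 2
q(V, G) = -19*I (q(V, G) = 19/(√(-3 + 2)) = 19/(√(-1)) = 19/I = 19*(-I) = -19*I)
-873*(1400 + q(2, E(-5))) = -873*(1400 - 19*I) = -1222200 + 16587*I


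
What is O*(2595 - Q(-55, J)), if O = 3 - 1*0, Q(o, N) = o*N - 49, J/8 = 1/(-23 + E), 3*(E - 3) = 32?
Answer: 54534/7 ≈ 7790.6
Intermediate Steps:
E = 41/3 (E = 3 + (⅓)*32 = 3 + 32/3 = 41/3 ≈ 13.667)
J = -6/7 (J = 8/(-23 + 41/3) = 8/(-28/3) = 8*(-3/28) = -6/7 ≈ -0.85714)
Q(o, N) = -49 + N*o (Q(o, N) = N*o - 49 = -49 + N*o)
O = 3 (O = 3 + 0 = 3)
O*(2595 - Q(-55, J)) = 3*(2595 - (-49 - 6/7*(-55))) = 3*(2595 - (-49 + 330/7)) = 3*(2595 - 1*(-13/7)) = 3*(2595 + 13/7) = 3*(18178/7) = 54534/7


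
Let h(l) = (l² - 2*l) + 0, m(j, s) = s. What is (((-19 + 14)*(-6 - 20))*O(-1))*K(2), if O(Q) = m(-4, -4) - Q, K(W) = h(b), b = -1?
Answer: -1170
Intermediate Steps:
h(l) = l² - 2*l
K(W) = 3 (K(W) = -(-2 - 1) = -1*(-3) = 3)
O(Q) = -4 - Q
(((-19 + 14)*(-6 - 20))*O(-1))*K(2) = (((-19 + 14)*(-6 - 20))*(-4 - 1*(-1)))*3 = ((-5*(-26))*(-4 + 1))*3 = (130*(-3))*3 = -390*3 = -1170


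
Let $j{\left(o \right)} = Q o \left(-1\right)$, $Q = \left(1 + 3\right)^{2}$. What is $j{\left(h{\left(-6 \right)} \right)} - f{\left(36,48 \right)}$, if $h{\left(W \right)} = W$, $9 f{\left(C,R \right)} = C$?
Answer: $92$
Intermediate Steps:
$f{\left(C,R \right)} = \frac{C}{9}$
$Q = 16$ ($Q = 4^{2} = 16$)
$j{\left(o \right)} = - 16 o$ ($j{\left(o \right)} = 16 o \left(-1\right) = - 16 o$)
$j{\left(h{\left(-6 \right)} \right)} - f{\left(36,48 \right)} = \left(-16\right) \left(-6\right) - \frac{1}{9} \cdot 36 = 96 - 4 = 92$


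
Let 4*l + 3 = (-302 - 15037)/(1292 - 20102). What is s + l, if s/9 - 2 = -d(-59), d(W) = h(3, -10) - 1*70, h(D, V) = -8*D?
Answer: 21655423/25080 ≈ 863.45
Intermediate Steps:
d(W) = -94 (d(W) = -8*3 - 1*70 = -24 - 70 = -94)
s = 864 (s = 18 + 9*(-1*(-94)) = 18 + 9*94 = 18 + 846 = 864)
l = -13697/25080 (l = -¾ + ((-302 - 15037)/(1292 - 20102))/4 = -¾ + (-15339/(-18810))/4 = -¾ + (-15339*(-1/18810))/4 = -¾ + (¼)*(5113/6270) = -¾ + 5113/25080 = -13697/25080 ≈ -0.54613)
s + l = 864 - 13697/25080 = 21655423/25080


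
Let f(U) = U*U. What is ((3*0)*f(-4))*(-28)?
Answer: 0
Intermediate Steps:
f(U) = U²
((3*0)*f(-4))*(-28) = ((3*0)*(-4)²)*(-28) = (0*16)*(-28) = 0*(-28) = 0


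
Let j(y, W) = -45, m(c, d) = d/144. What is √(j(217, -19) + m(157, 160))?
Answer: I*√395/3 ≈ 6.6249*I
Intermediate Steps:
m(c, d) = d/144 (m(c, d) = d*(1/144) = d/144)
√(j(217, -19) + m(157, 160)) = √(-45 + (1/144)*160) = √(-45 + 10/9) = √(-395/9) = I*√395/3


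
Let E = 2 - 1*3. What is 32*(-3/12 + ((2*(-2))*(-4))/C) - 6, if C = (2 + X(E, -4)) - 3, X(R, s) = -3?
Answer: -142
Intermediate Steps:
E = -1 (E = 2 - 3 = -1)
C = -4 (C = (2 - 3) - 3 = -1 - 3 = -4)
32*(-3/12 + ((2*(-2))*(-4))/C) - 6 = 32*(-3/12 + ((2*(-2))*(-4))/(-4)) - 6 = 32*(-3*1/12 - 4*(-4)*(-¼)) - 6 = 32*(-¼ + 16*(-¼)) - 6 = 32*(-¼ - 4) - 6 = 32*(-17/4) - 6 = -136 - 6 = -142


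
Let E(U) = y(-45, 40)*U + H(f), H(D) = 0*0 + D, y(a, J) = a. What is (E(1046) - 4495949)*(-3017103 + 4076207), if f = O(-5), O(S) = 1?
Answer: -4811528535872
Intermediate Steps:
f = 1
H(D) = D (H(D) = 0 + D = D)
E(U) = 1 - 45*U (E(U) = -45*U + 1 = 1 - 45*U)
(E(1046) - 4495949)*(-3017103 + 4076207) = ((1 - 45*1046) - 4495949)*(-3017103 + 4076207) = ((1 - 47070) - 4495949)*1059104 = (-47069 - 4495949)*1059104 = -4543018*1059104 = -4811528535872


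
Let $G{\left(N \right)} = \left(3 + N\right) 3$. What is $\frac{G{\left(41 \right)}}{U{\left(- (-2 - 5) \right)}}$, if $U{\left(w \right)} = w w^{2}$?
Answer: $\frac{132}{343} \approx 0.38484$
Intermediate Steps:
$G{\left(N \right)} = 9 + 3 N$
$U{\left(w \right)} = w^{3}$
$\frac{G{\left(41 \right)}}{U{\left(- (-2 - 5) \right)}} = \frac{9 + 3 \cdot 41}{\left(- (-2 - 5)\right)^{3}} = \frac{9 + 123}{\left(\left(-1\right) \left(-7\right)\right)^{3}} = \frac{132}{7^{3}} = \frac{132}{343}$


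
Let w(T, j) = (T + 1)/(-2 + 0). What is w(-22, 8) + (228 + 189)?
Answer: 855/2 ≈ 427.50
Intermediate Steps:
w(T, j) = -½ - T/2 (w(T, j) = (1 + T)/(-2) = (1 + T)*(-½) = -½ - T/2)
w(-22, 8) + (228 + 189) = (-½ - ½*(-22)) + (228 + 189) = (-½ + 11) + 417 = 21/2 + 417 = 855/2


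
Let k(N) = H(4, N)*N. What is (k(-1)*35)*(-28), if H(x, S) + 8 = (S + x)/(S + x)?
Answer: -6860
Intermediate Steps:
H(x, S) = -7 (H(x, S) = -8 + (S + x)/(S + x) = -8 + 1 = -7)
k(N) = -7*N
(k(-1)*35)*(-28) = (-7*(-1)*35)*(-28) = (7*35)*(-28) = 245*(-28) = -6860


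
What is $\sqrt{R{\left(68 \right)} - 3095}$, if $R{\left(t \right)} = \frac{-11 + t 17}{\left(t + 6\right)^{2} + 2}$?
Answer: $\frac{7 i \sqrt{1895305830}}{5478} \approx 55.631 i$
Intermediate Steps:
$R{\left(t \right)} = \frac{-11 + 17 t}{2 + \left(6 + t\right)^{2}}$ ($R{\left(t \right)} = \frac{-11 + 17 t}{\left(6 + t\right)^{2} + 2} = \frac{-11 + 17 t}{2 + \left(6 + t\right)^{2}}$)
$\sqrt{R{\left(68 \right)} - 3095} = \sqrt{\frac{-11 + 17 \cdot 68}{2 + \left(6 + 68\right)^{2}} - 3095} = \sqrt{\frac{-11 + 1156}{2 + 74^{2}} - 3095} = \sqrt{\frac{1}{2 + 5476} \cdot 1145 - 3095} = \sqrt{\frac{1}{5478} \cdot 1145 - 3095} = \sqrt{\frac{1145}{5478} - 3095} = \sqrt{- \frac{16953265}{5478}} = \frac{7 i \sqrt{1895305830}}{5478}$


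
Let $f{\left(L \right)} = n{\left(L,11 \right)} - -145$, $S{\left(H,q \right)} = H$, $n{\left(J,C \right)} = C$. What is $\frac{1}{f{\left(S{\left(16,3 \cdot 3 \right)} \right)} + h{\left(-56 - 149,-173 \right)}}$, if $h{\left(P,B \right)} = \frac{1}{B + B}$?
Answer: $\frac{346}{53975} \approx 0.0064104$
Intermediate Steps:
$h{\left(P,B \right)} = \frac{1}{2 B}$
$f{\left(L \right)} = 156$ ($f{\left(L \right)} = 11 - -145 = 11 + 145 = 156$)
$\frac{1}{f{\left(S{\left(16,3 \cdot 3 \right)} \right)} + h{\left(-56 - 149,-173 \right)}} = \frac{1}{156 + \frac{1}{2 \left(-173\right)}} = \frac{1}{156 + \frac{1}{2} \left(- \frac{1}{173}\right)} = \frac{1}{156 - \frac{1}{346}} = \frac{1}{\frac{53975}{346}} = \frac{346}{53975}$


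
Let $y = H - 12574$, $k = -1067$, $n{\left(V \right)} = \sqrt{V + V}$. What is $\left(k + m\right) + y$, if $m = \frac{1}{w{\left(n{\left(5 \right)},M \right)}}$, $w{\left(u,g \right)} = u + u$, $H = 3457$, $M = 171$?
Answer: $-10184 + \frac{\sqrt{10}}{20} \approx -10184.0$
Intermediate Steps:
$n{\left(V \right)} = \sqrt{2} \sqrt{V}$ ($n{\left(V \right)} = \sqrt{2 V} = \sqrt{2} \sqrt{V}$)
$w{\left(u,g \right)} = 2 u$
$y = -9117$ ($y = 3457 - 12574 = -9117$)
$m = \frac{\sqrt{10}}{20}$ ($m = \frac{1}{2 \sqrt{2} \sqrt{5}} = \frac{1}{2 \sqrt{10}} = \frac{\sqrt{10}}{20} \approx 0.15811$)
$\left(k + m\right) + y = \left(-1067 + \frac{\sqrt{10}}{20}\right) - 9117 = -10184 + \frac{\sqrt{10}}{20}$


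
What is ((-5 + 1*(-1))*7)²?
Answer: 1764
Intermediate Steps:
((-5 + 1*(-1))*7)² = ((-5 - 1)*7)² = (-6*7)² = (-42)² = 1764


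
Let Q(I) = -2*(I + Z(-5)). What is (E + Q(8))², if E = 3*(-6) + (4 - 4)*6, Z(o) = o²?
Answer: 7056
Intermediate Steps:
Q(I) = -50 - 2*I (Q(I) = -2*(I + (-5)²) = -2*(I + 25) = -2*(25 + I) = -50 - 2*I)
E = -18 (E = -18 + 0*6 = -18 + 0 = -18)
(E + Q(8))² = (-18 + (-50 - 2*8))² = (-18 + (-50 - 16))² = (-18 - 66)² = (-84)² = 7056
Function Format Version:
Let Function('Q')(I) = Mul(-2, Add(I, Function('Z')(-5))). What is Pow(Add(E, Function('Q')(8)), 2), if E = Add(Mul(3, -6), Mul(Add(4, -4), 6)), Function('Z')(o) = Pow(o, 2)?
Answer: 7056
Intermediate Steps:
Function('Q')(I) = Add(-50, Mul(-2, I)) (Function('Q')(I) = Mul(-2, Add(I, Pow(-5, 2))) = Mul(-2, Add(I, 25)) = Mul(-2, Add(25, I)) = Add(-50, Mul(-2, I)))
E = -18 (E = Add(-18, Mul(0, 6)) = Add(-18, 0) = -18)
Pow(Add(E, Function('Q')(8)), 2) = Pow(Add(-18, Add(-50, Mul(-2, 8))), 2) = Pow(Add(-18, Add(-50, -16)), 2) = Pow(Add(-18, -66), 2) = Pow(-84, 2) = 7056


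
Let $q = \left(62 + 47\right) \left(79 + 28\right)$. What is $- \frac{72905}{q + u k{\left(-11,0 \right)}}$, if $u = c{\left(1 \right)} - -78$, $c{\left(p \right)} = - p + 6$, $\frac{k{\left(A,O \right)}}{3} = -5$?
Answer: $- \frac{72905}{10418} \approx -6.998$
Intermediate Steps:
$k{\left(A,O \right)} = -15$ ($k{\left(A,O \right)} = 3 \left(-5\right) = -15$)
$c{\left(p \right)} = 6 - p$
$q = 11663$ ($q = 109 \cdot 107 = 11663$)
$u = 83$ ($u = \left(6 - 1\right) - -78 = \left(6 - 1\right) + 78 = 5 + 78 = 83$)
$- \frac{72905}{q + u k{\left(-11,0 \right)}} = - \frac{72905}{11663 + 83 \left(-15\right)} = - \frac{72905}{11663 - 1245} = - \frac{72905}{10418}$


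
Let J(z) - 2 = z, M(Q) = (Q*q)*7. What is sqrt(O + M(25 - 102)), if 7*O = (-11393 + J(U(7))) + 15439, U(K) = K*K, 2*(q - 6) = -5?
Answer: I*sqrt(255038)/14 ≈ 36.072*I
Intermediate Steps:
q = 7/2 (q = 6 + (1/2)*(-5) = 6 - 5/2 = 7/2 ≈ 3.5000)
U(K) = K**2
M(Q) = 49*Q/2 (M(Q) = (Q*(7/2))*7 = (7*Q/2)*7 = 49*Q/2)
J(z) = 2 + z
O = 4097/7 (O = ((-11393 + (2 + 7**2)) + 15439)/7 = ((-11393 + (2 + 49)) + 15439)/7 = ((-11393 + 51) + 15439)/7 = (-11342 + 15439)/7 = (1/7)*4097 = 4097/7 ≈ 585.29)
sqrt(O + M(25 - 102)) = sqrt(4097/7 + 49*(25 - 102)/2) = sqrt(4097/7 + (49/2)*(-77)) = sqrt(4097/7 - 3773/2) = sqrt(-18217/14) = I*sqrt(255038)/14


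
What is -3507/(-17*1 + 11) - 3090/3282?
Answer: 638413/1094 ≈ 583.56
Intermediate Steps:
-3507/(-17*1 + 11) - 3090/3282 = -3507/(-17 + 11) - 3090*1/3282 = -3507/(-6) - 515/547 = -3507*(-⅙) - 515/547 = 1169/2 - 515/547 = 638413/1094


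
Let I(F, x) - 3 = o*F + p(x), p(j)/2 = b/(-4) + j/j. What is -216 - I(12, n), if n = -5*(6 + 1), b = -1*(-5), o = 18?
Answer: -869/2 ≈ -434.50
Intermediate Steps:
b = 5
p(j) = -½ (p(j) = 2*(5/(-4) + j/j) = 2*(5*(-¼) + 1) = 2*(-5/4 + 1) = 2*(-¼) = -½)
n = -35 (n = -5*7 = -35)
I(F, x) = 5/2 + 18*F (I(F, x) = 3 + (18*F - ½) = 3 + (-½ + 18*F) = 5/2 + 18*F)
-216 - I(12, n) = -216 - (5/2 + 18*12) = -216 - (5/2 + 216) = -216 - 1*437/2 = -216 - 437/2 = -869/2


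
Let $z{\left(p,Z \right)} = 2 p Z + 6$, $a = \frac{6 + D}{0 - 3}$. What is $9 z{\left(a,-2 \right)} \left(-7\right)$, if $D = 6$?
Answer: $-1386$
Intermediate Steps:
$a = -4$ ($a = \frac{6 + 6}{0 - 3} = \frac{12}{-3} = 12 \left(- \frac{1}{3}\right) = -4$)
$z{\left(p,Z \right)} = 6 + 2 Z p$ ($z{\left(p,Z \right)} = 2 Z p + 6 = 6 + 2 Z p$)
$9 z{\left(a,-2 \right)} \left(-7\right) = 9 \left(6 + 2 \left(-2\right) \left(-4\right)\right) \left(-7\right) = 9 \left(6 + 16\right) \left(-7\right) = 9 \cdot 22 \left(-7\right) = 198 \left(-7\right) = -1386$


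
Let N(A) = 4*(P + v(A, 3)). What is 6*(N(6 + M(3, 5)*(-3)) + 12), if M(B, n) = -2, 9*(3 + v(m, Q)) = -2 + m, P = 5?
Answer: 440/3 ≈ 146.67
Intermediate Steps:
v(m, Q) = -29/9 + m/9 (v(m, Q) = -3 + (-2 + m)/9 = -3 + (-2/9 + m/9) = -29/9 + m/9)
N(A) = 64/9 + 4*A/9 (N(A) = 4*(5 + (-29/9 + A/9)) = 4*(16/9 + A/9) = 64/9 + 4*A/9)
6*(N(6 + M(3, 5)*(-3)) + 12) = 6*((64/9 + 4*(6 - 2*(-3))/9) + 12) = 6*((64/9 + 4*(6 + 6)/9) + 12) = 6*((64/9 + (4/9)*12) + 12) = 6*((64/9 + 16/3) + 12) = 6*(112/9 + 12) = 6*(220/9) = 440/3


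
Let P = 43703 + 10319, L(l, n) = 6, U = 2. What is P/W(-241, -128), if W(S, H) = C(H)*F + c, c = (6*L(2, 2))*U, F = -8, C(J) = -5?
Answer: 27011/56 ≈ 482.34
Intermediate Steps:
c = 72 (c = (6*6)*2 = 36*2 = 72)
W(S, H) = 112 (W(S, H) = -5*(-8) + 72 = 40 + 72 = 112)
P = 54022
P/W(-241, -128) = 54022/112 = 54022*(1/112) = 27011/56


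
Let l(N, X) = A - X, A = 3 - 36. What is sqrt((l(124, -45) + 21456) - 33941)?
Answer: I*sqrt(12473) ≈ 111.68*I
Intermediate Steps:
A = -33
l(N, X) = -33 - X
sqrt((l(124, -45) + 21456) - 33941) = sqrt(((-33 - 1*(-45)) + 21456) - 33941) = sqrt(((-33 + 45) + 21456) - 33941) = sqrt((12 + 21456) - 33941) = sqrt(21468 - 33941) = sqrt(-12473) = I*sqrt(12473)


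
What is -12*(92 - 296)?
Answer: 2448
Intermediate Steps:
-12*(92 - 296) = -12*(-204) = 2448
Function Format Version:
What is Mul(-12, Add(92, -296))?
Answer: 2448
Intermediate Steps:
Mul(-12, Add(92, -296)) = Mul(-12, -204) = 2448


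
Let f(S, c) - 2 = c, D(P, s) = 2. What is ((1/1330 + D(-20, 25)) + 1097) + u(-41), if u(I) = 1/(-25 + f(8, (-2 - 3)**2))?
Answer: 731168/665 ≈ 1099.5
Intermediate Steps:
f(S, c) = 2 + c
u(I) = 1/2 (u(I) = 1/(-25 + (2 + (-2 - 3)**2)) = 1/(-25 + (2 + (-5)**2)) = 1/(-25 + (2 + 25)) = 1/(-25 + 27) = 1/2)
((1/1330 + D(-20, 25)) + 1097) + u(-41) = ((1/1330 + 2) + 1097) + 1/2 = (2661/1330 + 1097) + 1/2 = 1461671/1330 + 1/2 = 731168/665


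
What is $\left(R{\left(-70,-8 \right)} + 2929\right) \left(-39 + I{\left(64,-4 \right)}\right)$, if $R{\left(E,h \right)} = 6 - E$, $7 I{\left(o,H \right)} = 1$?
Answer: $- \frac{817360}{7} \approx -1.1677 \cdot 10^{5}$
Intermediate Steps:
$I{\left(o,H \right)} = \frac{1}{7}$ ($I{\left(o,H \right)} = \frac{1}{7} \cdot 1 = \frac{1}{7}$)
$\left(R{\left(-70,-8 \right)} + 2929\right) \left(-39 + I{\left(64,-4 \right)}\right) = \left(\left(6 - -70\right) + 2929\right) \left(-39 + \frac{1}{7}\right) = \left(\left(6 + 70\right) + 2929\right) \left(- \frac{272}{7}\right) = \left(76 + 2929\right) \left(- \frac{272}{7}\right) = 3005 \left(- \frac{272}{7}\right) = - \frac{817360}{7}$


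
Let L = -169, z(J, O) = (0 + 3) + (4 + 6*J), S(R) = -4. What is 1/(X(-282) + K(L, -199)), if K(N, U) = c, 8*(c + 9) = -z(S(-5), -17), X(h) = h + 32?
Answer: -8/2055 ≈ -0.0038929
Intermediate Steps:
z(J, O) = 7 + 6*J (z(J, O) = 3 + (4 + 6*J) = 7 + 6*J)
X(h) = 32 + h
c = -55/8 (c = -9 + (-(7 + 6*(-4)))/8 = -9 + (-(7 - 24))/8 = -9 + (-1*(-17))/8 = -9 + (⅛)*17 = -9 + 17/8 = -55/8 ≈ -6.8750)
K(N, U) = -55/8
1/(X(-282) + K(L, -199)) = 1/((32 - 282) - 55/8) = 1/(-250 - 55/8) = 1/(-2055/8) = -8/2055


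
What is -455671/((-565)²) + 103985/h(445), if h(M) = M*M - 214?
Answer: -56942124556/63146216475 ≈ -0.90175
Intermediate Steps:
h(M) = -214 + M² (h(M) = M² - 214 = -214 + M²)
-455671/((-565)²) + 103985/h(445) = -455671/((-565)²) + 103985/(-214 + 445²) = -455671/319225 + 103985/(-214 + 198025) = -455671*1/319225 + 103985/197811 = -455671/319225 + 103985*(1/197811) = -455671/319225 + 103985/197811 = -56942124556/63146216475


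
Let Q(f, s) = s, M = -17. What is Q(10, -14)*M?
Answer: 238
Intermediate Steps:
Q(10, -14)*M = -14*(-17) = 238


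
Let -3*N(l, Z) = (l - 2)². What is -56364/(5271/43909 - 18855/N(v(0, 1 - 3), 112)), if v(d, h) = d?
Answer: -3299849168/827911223 ≈ -3.9858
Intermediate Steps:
N(l, Z) = -(-2 + l)²/3 (N(l, Z) = -(l - 2)²/3 = -(-2 + l)²/3)
-56364/(5271/43909 - 18855/N(v(0, 1 - 3), 112)) = -56364/(5271/43909 - 18855*(-3/(-2 + 0)²)) = -56364/(5271*(1/43909) - 18855/((-⅓*(-2)²))) = -56364/(5271/43909 - 18855/((-⅓*4))) = -56364/(5271/43909 - 18855/(-4/3)) = -56364/(5271/43909 - 18855*(-¾)) = -56364/(5271/43909 + 56565/4) = -56364/2483733669/175636 = -56364*175636/2483733669 = -3299849168/827911223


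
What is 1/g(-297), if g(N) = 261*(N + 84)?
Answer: -1/55593 ≈ -1.7988e-5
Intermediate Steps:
g(N) = 21924 + 261*N (g(N) = 261*(84 + N) = 21924 + 261*N)
1/g(-297) = 1/(21924 + 261*(-297)) = 1/(21924 - 77517) = 1/(-55593) = -1/55593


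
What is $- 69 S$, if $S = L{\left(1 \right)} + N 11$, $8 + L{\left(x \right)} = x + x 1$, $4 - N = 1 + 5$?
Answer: $1932$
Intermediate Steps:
$N = -2$ ($N = 4 - \left(1 + 5\right) = 4 - 6 = -2$)
$L{\left(x \right)} = -8 + 2 x$ ($L{\left(x \right)} = -8 + \left(x + x 1\right) = -8 + \left(x + x\right) = -8 + 2 x$)
$S = -28$ ($S = \left(-8 + 2 \cdot 1\right) - 22 = \left(-8 + 2\right) - 22 = -6 - 22 = -28$)
$- 69 S = \left(-69\right) \left(-28\right) = 1932$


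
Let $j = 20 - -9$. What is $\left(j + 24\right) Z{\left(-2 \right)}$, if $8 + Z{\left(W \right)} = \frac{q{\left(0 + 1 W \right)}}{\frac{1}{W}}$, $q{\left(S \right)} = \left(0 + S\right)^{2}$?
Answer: $-848$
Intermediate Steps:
$q{\left(S \right)} = S^{2}$
$Z{\left(W \right)} = -8 + W^{3}$ ($Z{\left(W \right)} = -8 + \frac{\left(0 + 1 W\right)^{2}}{\frac{1}{W}} = -8 + \left(0 + W\right)^{2} W = -8 + W^{2} W = -8 + W^{3}$)
$j = 29$ ($j = 20 + 9 = 29$)
$\left(j + 24\right) Z{\left(-2 \right)} = \left(29 + 24\right) \left(-8 + \left(-2\right)^{3}\right) = 53 \left(-8 - 8\right) = 53 \left(-16\right) = -848$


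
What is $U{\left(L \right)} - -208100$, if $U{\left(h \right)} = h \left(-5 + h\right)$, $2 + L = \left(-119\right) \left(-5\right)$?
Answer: $556784$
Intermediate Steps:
$L = 593$ ($L = -2 - -595 = -2 + 595 = 593$)
$U{\left(L \right)} - -208100 = 593 \left(-5 + 593\right) - -208100 = 593 \cdot 588 + 208100 = 348684 + 208100 = 556784$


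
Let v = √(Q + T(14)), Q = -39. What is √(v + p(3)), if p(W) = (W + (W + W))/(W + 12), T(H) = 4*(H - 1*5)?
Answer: √(15 + 25*I*√3)/5 ≈ 1.103 + 0.78518*I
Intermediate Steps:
T(H) = -20 + 4*H (T(H) = 4*(H - 5) = 4*(-5 + H) = -20 + 4*H)
p(W) = 3*W/(12 + W) (p(W) = (W + 2*W)/(12 + W) = (3*W)/(12 + W) = 3*W/(12 + W))
v = I*√3 (v = √(-39 + (-20 + 4*14)) = √(-39 + (-20 + 56)) = √(-39 + 36) = √(-3) = I*√3 ≈ 1.732*I)
√(v + p(3)) = √(I*√3 + 3*3/(12 + 3)) = √(I*√3 + 3*3/15) = √(I*√3 + 3*3*(1/15)) = √(I*√3 + ⅗) = √(⅗ + I*√3)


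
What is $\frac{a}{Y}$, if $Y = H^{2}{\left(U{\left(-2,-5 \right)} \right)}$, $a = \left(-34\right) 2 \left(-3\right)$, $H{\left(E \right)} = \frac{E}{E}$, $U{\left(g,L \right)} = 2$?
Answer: $204$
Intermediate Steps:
$H{\left(E \right)} = 1$
$a = 204$ ($a = \left(-68\right) \left(-3\right) = 204$)
$Y = 1$ ($Y = 1^{2} = 1$)
$\frac{a}{Y} = \frac{204}{1} = 204 \cdot 1 = 204$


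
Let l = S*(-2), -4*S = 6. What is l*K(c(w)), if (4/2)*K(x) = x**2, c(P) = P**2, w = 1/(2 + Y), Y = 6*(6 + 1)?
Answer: 3/7496192 ≈ 4.0020e-7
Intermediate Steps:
S = -3/2 (S = -1/4*6 = -3/2 ≈ -1.5000)
Y = 42 (Y = 6*7 = 42)
l = 3 (l = -3/2*(-2) = 3)
w = 1/44 (w = 1/(2 + 42) = 1/44 ≈ 0.022727)
K(x) = x**2/2
l*K(c(w)) = 3*(((1/44)**2)**2/2) = 3*((1/1936)**2/2) = 3*((1/2)*(1/3748096)) = 3*(1/7496192) = 3/7496192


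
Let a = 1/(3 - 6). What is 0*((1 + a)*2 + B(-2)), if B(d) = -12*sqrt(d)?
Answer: 0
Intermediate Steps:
a = -1/3 (a = 1/(-3) = -1/3 ≈ -0.33333)
0*((1 + a)*2 + B(-2)) = 0*((1 - 1/3)*2 - 12*I*sqrt(2)) = 0*((2/3)*2 - 12*I*sqrt(2)) = 0*(4/3 - 12*I*sqrt(2)) = 0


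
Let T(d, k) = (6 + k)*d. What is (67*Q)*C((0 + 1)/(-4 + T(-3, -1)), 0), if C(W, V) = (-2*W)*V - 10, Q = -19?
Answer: 12730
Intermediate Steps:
T(d, k) = d*(6 + k)
C(W, V) = -10 - 2*V*W (C(W, V) = -2*V*W - 10 = -10 - 2*V*W)
(67*Q)*C((0 + 1)/(-4 + T(-3, -1)), 0) = (67*(-19))*(-10 - 2*0*(0 + 1)/(-4 - 3*(6 - 1))) = -1273*(-10 - 2*0*1/(-4 - 3*5)) = -1273*(-10 - 2*0*1/(-4 - 15)) = -1273*(-10 - 2*0*1/(-19)) = -1273*(-10 - 2*0*1*(-1/19)) = -1273*(-10 - 2*0*(-1/19)) = -1273*(-10 + 0) = -1273*(-10) = 12730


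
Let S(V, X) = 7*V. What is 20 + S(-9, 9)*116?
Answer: -7288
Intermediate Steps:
20 + S(-9, 9)*116 = 20 + (7*(-9))*116 = 20 - 63*116 = 20 - 7308 = -7288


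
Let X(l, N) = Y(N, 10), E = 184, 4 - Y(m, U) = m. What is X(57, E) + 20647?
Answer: 20467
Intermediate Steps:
Y(m, U) = 4 - m
X(l, N) = 4 - N
X(57, E) + 20647 = (4 - 1*184) + 20647 = (4 - 184) + 20647 = -180 + 20647 = 20467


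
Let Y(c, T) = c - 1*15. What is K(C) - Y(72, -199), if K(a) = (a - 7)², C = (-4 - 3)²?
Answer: 1707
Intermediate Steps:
C = 49 (C = (-7)² = 49)
Y(c, T) = -15 + c (Y(c, T) = c - 15 = -15 + c)
K(a) = (-7 + a)²
K(C) - Y(72, -199) = (-7 + 49)² - (-15 + 72) = 42² - 1*57 = 1764 - 57 = 1707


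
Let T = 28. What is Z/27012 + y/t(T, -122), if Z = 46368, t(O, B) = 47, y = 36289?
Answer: 81868147/105797 ≈ 773.82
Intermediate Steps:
Z/27012 + y/t(T, -122) = 46368/27012 + 36289/47 = 46368*(1/27012) + 36289*(1/47) = 3864/2251 + 36289/47 = 81868147/105797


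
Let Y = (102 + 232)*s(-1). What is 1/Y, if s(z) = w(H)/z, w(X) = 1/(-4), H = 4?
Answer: 2/167 ≈ 0.011976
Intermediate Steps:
w(X) = -1/4
s(z) = -1/(4*z)
Y = 167/2 (Y = (102 + 232)*(-1/4/(-1)) = 334*(-1/4*(-1)) = 334*(1/4) = 167/2 ≈ 83.500)
1/Y = 1/(167/2) = 2/167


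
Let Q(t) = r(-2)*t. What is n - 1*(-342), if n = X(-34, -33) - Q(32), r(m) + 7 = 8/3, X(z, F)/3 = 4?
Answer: 1478/3 ≈ 492.67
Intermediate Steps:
X(z, F) = 12 (X(z, F) = 3*4 = 12)
r(m) = -13/3 (r(m) = -7 + 8/3 = -13/3)
Q(t) = -13*t/3
n = 452/3 (n = 12 - (-13)*32/3 = 12 - 1*(-416/3) = 12 + 416/3 = 452/3 ≈ 150.67)
n - 1*(-342) = 452/3 - 1*(-342) = 452/3 + 342 = 1478/3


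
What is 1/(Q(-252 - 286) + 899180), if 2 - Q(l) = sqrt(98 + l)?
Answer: 449591/404264134782 + I*sqrt(110)/404264134782 ≈ 1.1121e-6 + 2.5944e-11*I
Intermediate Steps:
Q(l) = 2 - sqrt(98 + l)
1/(Q(-252 - 286) + 899180) = 1/((2 - sqrt(98 + (-252 - 286))) + 899180) = 1/((2 - sqrt(98 - 538)) + 899180) = 1/((2 - sqrt(-440)) + 899180) = 1/((2 - 2*I*sqrt(110)) + 899180) = 1/(899182 - 2*I*sqrt(110))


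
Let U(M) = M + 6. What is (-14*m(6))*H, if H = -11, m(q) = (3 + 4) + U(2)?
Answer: 2310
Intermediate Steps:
U(M) = 6 + M
m(q) = 15 (m(q) = (3 + 4) + (6 + 2) = 7 + 8 = 15)
(-14*m(6))*H = -14*15*(-11) = -210*(-11) = 2310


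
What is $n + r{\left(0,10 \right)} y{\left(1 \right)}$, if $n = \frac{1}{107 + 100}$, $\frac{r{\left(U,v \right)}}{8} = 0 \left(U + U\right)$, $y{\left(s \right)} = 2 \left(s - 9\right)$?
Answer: $\frac{1}{207} \approx 0.0048309$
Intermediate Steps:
$y{\left(s \right)} = -18 + 2 s$ ($y{\left(s \right)} = 2 \left(-9 + s\right) = -18 + 2 s$)
$r{\left(U,v \right)} = 0$ ($r{\left(U,v \right)} = 8 \cdot 0 \left(U + U\right) = 8 \cdot 0 \cdot 2 U = 8 \cdot 0 = 0$)
$n = \frac{1}{207} \approx 0.0048309$
$n + r{\left(0,10 \right)} y{\left(1 \right)} = \frac{1}{207} + 0 \left(-18 + 2 \cdot 1\right) = \frac{1}{207} + 0 \left(-18 + 2\right) = \frac{1}{207} + 0 \left(-16\right) = \frac{1}{207} + 0 = \frac{1}{207}$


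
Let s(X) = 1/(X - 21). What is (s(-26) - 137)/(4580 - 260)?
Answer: -161/5076 ≈ -0.031718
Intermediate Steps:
s(X) = 1/(-21 + X)
(s(-26) - 137)/(4580 - 260) = (1/(-21 - 26) - 137)/(4580 - 260) = (1/(-47) - 137)/4320 = (-1/47 - 137)*(1/4320) = -6440/47*1/4320 = -161/5076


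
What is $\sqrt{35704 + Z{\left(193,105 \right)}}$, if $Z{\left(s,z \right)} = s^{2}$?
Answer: $\sqrt{72953} \approx 270.1$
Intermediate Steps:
$\sqrt{35704 + Z{\left(193,105 \right)}} = \sqrt{35704 + 193^{2}} = \sqrt{35704 + 37249} = \sqrt{72953}$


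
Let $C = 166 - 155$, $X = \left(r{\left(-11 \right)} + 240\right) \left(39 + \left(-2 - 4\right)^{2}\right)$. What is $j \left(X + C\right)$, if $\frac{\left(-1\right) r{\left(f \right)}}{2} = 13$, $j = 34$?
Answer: $546074$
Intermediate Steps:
$r{\left(f \right)} = -26$ ($r{\left(f \right)} = \left(-2\right) 13 = -26$)
$X = 16050$ ($X = \left(-26 + 240\right) \left(39 + \left(-2 - 4\right)^{2}\right) = 214 \left(39 + \left(-6\right)^{2}\right) = 214 \left(39 + 36\right) = 214 \cdot 75 = 16050$)
$C = 11$ ($C = 166 - 155 = 11$)
$j \left(X + C\right) = 34 \left(16050 + 11\right) = 34 \cdot 16061 = 546074$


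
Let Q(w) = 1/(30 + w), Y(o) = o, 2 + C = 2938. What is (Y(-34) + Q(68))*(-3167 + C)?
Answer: 109923/14 ≈ 7851.6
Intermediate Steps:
C = 2936 (C = -2 + 2938 = 2936)
(Y(-34) + Q(68))*(-3167 + C) = (-34 + 1/(30 + 68))*(-3167 + 2936) = (-34 + 1/98)*(-231) = -3331/98*(-231) = 109923/14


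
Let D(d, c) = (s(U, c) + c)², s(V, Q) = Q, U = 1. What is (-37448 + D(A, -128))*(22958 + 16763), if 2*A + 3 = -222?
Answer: 1115683448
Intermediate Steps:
A = -225/2 (A = -3/2 + (½)*(-222) = -3/2 - 111 = -225/2 ≈ -112.50)
D(d, c) = 4*c² (D(d, c) = (c + c)² = (2*c)² = 4*c²)
(-37448 + D(A, -128))*(22958 + 16763) = (-37448 + 4*(-128)²)*(22958 + 16763) = (-37448 + 4*16384)*39721 = (-37448 + 65536)*39721 = 28088*39721 = 1115683448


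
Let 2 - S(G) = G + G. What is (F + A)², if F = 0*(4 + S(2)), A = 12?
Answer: 144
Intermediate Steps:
S(G) = 2 - 2*G (S(G) = 2 - (G + G) = 2 - 2*G)
F = 0 (F = 0*(4 + (2 - 2*2)) = 0*(4 + (2 - 4)) = 0*(4 - 2) = 0*2 = 0)
(F + A)² = (0 + 12)² = 12² = 144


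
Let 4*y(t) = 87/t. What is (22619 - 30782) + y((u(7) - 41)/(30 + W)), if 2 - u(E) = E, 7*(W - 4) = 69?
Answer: -10540653/1288 ≈ -8183.7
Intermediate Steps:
W = 97/7 (W = 4 + (1/7)*69 = 4 + 69/7 = 97/7 ≈ 13.857)
u(E) = 2 - E
y(t) = 87/(4*t) (y(t) = (87/t)/4 = 87/(4*t))
(22619 - 30782) + y((u(7) - 41)/(30 + W)) = (22619 - 30782) + 87/(4*((((2 - 1*7) - 41)/(30 + 97/7)))) = -8163 + 87/(4*((((2 - 7) - 41)/(307/7)))) = -8163 + 87/(4*(((-5 - 41)*(7/307)))) = -8163 + 87/(4*((-46*7/307))) = -8163 + 87/(4*(-322/307)) = -8163 + (87/4)*(-307/322) = -8163 - 26709/1288 = -10540653/1288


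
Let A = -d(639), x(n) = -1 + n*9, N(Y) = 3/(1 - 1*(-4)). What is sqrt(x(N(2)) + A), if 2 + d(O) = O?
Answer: I*sqrt(15815)/5 ≈ 25.152*I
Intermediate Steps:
d(O) = -2 + O
N(Y) = 3/5 (N(Y) = 3/(1 + 4) = 3/5)
x(n) = -1 + 9*n
A = -637 (A = -(-2 + 639) = -1*637 = -637)
sqrt(x(N(2)) + A) = sqrt((-1 + 9*(3/5)) - 637) = sqrt((-1 + 27/5) - 637) = sqrt(22/5 - 637) = sqrt(-3163/5) = I*sqrt(15815)/5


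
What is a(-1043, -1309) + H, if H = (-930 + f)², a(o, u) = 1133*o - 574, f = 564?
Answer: -1048337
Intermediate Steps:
a(o, u) = -574 + 1133*o
H = 133956 (H = (-930 + 564)² = (-366)² = 133956)
a(-1043, -1309) + H = (-574 + 1133*(-1043)) + 133956 = (-574 - 1181719) + 133956 = -1182293 + 133956 = -1048337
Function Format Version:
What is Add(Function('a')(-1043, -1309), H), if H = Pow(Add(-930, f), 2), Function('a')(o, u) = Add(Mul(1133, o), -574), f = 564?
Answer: -1048337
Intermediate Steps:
Function('a')(o, u) = Add(-574, Mul(1133, o))
H = 133956 (H = Pow(Add(-930, 564), 2) = Pow(-366, 2) = 133956)
Add(Function('a')(-1043, -1309), H) = Add(Add(-574, Mul(1133, -1043)), 133956) = Add(Add(-574, -1181719), 133956) = Add(-1182293, 133956) = -1048337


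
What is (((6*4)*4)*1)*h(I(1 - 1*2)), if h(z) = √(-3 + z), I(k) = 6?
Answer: 96*√3 ≈ 166.28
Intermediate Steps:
(((6*4)*4)*1)*h(I(1 - 1*2)) = (((6*4)*4)*1)*√(-3 + 6) = ((24*4)*1)*√3 = (96*1)*√3 = 96*√3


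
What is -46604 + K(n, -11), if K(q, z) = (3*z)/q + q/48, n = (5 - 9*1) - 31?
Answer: -78294361/1680 ≈ -46604.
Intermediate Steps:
n = -35 (n = (5 - 9) - 31 = -4 - 31 = -35)
K(q, z) = q/48 + 3*z/q (K(q, z) = 3*z/q + q*(1/48) = 3*z/q + q/48 = q/48 + 3*z/q)
-46604 + K(n, -11) = -46604 + ((1/48)*(-35) + 3*(-11)/(-35)) = -46604 + (-35/48 + 3*(-11)*(-1/35)) = -46604 + (-35/48 + 33/35) = -46604 + 359/1680 = -78294361/1680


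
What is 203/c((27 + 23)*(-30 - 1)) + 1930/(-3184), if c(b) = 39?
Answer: 285541/62088 ≈ 4.5990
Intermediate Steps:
203/c((27 + 23)*(-30 - 1)) + 1930/(-3184) = 203/39 + 1930/(-3184) = 203*(1/39) + 1930*(-1/3184) = 203/39 - 965/1592 = 285541/62088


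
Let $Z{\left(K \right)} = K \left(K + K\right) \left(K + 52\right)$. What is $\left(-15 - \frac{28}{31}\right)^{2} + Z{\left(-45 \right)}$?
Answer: $\frac{27487399}{961} \approx 28603.0$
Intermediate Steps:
$Z{\left(K \right)} = 2 K^{2} \left(52 + K\right)$ ($Z{\left(K \right)} = K 2 K \left(52 + K\right) = 2 K^{2} \left(52 + K\right)$)
$\left(-15 - \frac{28}{31}\right)^{2} + Z{\left(-45 \right)} = \left(-15 - \frac{28}{31}\right)^{2} + 2 \left(-45\right)^{2} \left(52 - 45\right) = \left(-15 - \frac{28}{31}\right)^{2} + 2 \cdot 2025 \cdot 7 = \left(-15 - \frac{28}{31}\right)^{2} + 28350 = \left(- \frac{493}{31}\right)^{2} + 28350 = \frac{243049}{961} + 28350 = \frac{27487399}{961}$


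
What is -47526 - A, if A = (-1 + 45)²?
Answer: -49462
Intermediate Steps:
A = 1936 (A = 44² = 1936)
-47526 - A = -47526 - 1*1936 = -47526 - 1936 = -49462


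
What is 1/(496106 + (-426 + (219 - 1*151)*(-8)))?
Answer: 1/495136 ≈ 2.0196e-6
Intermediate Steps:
1/(496106 + (-426 + (219 - 1*151)*(-8))) = 1/(496106 + (-426 + (219 - 151)*(-8))) = 1/(496106 + (-426 + 68*(-8))) = 1/(496106 + (-426 - 544)) = 1/(496106 - 970) = 1/495136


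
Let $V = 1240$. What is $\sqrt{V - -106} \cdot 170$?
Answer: $170 \sqrt{1346} \approx 6236.9$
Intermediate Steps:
$\sqrt{V - -106} \cdot 170 = \sqrt{1240 - -106} \cdot 170 = \sqrt{1240 + \left(-4 + 110\right)} 170 = \sqrt{1240 + 106} \cdot 170 = \sqrt{1346} \cdot 170 = 170 \sqrt{1346}$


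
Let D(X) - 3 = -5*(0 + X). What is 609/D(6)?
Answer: -203/9 ≈ -22.556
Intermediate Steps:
D(X) = 3 - 5*X (D(X) = 3 - 5*(0 + X) = 3 - 5*X)
609/D(6) = 609/(3 - 5*6) = 609/(3 - 30) = 609/(-27) = 609*(-1/27) = -203/9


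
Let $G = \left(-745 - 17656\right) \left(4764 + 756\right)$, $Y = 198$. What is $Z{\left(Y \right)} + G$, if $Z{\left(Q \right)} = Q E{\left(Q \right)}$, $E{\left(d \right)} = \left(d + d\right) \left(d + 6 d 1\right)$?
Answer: $7099968$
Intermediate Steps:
$E{\left(d \right)} = 14 d^{2}$ ($E{\left(d \right)} = 2 d \left(d + 6 d\right) = 2 d 7 d = 14 d^{2}$)
$Z{\left(Q \right)} = 14 Q^{3}$ ($Z{\left(Q \right)} = Q 14 Q^{2} = 14 Q^{3}$)
$G = -101573520$ ($G = \left(-18401\right) 5520 = -101573520$)
$Z{\left(Y \right)} + G = 14 \cdot 198^{3} - 101573520 = 14 \cdot 7762392 - 101573520 = 108673488 - 101573520 = 7099968$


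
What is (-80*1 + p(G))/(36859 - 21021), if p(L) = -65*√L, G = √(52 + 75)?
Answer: -40/7919 - 65*127^(¼)/15838 ≈ -0.018828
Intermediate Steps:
G = √127 ≈ 11.269
(-80*1 + p(G))/(36859 - 21021) = (-80*1 - 65*127^(¼))/(36859 - 21021) = (-80 - 65*127^(¼))/15838 = (-80 - 65*127^(¼))*(1/15838) = -40/7919 - 65*127^(¼)/15838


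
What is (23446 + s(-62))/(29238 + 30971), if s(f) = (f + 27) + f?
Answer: 23349/60209 ≈ 0.38780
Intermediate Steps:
s(f) = 27 + 2*f (s(f) = (27 + f) + f = 27 + 2*f)
(23446 + s(-62))/(29238 + 30971) = (23446 + (27 + 2*(-62)))/(29238 + 30971) = (23446 + (27 - 124))/60209 = (23446 - 97)*(1/60209) = 23349*(1/60209) = 23349/60209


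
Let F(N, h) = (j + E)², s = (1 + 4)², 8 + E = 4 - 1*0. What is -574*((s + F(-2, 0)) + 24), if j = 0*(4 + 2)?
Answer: -37310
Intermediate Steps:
E = -4 (E = -8 + (4 - 1*0) = -8 + (4 + 0) = -8 + 4 = -4)
s = 25 (s = 5² = 25)
j = 0 (j = 0*6 = 0)
F(N, h) = 16 (F(N, h) = (0 - 4)² = (-4)² = 16)
-574*((s + F(-2, 0)) + 24) = -574*((25 + 16) + 24) = -574*(41 + 24) = -574*65 = -37310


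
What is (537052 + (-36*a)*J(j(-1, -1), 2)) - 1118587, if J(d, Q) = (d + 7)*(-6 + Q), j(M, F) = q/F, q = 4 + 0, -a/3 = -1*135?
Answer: -406575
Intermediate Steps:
a = 405 (a = -(-3)*135 = -3*(-135) = 405)
q = 4
j(M, F) = 4/F
J(d, Q) = (-6 + Q)*(7 + d) (J(d, Q) = (7 + d)*(-6 + Q) = (-6 + Q)*(7 + d))
(537052 + (-36*a)*J(j(-1, -1), 2)) - 1118587 = (537052 + (-36*405)*(-42 - 24/(-1) + 7*2 + 2*(4/(-1)))) - 1118587 = (537052 - 14580*(-42 - 24*(-1) + 14 + 2*(4*(-1)))) - 1118587 = (537052 - 14580*(-42 - 6*(-4) + 14 + 2*(-4))) - 1118587 = (537052 - 14580*(-42 + 24 + 14 - 8)) - 1118587 = (537052 - 14580*(-12)) - 1118587 = (537052 + 174960) - 1118587 = 712012 - 1118587 = -406575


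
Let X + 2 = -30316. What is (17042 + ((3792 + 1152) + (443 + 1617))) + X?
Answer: -6272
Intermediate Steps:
X = -30318 (X = -2 - 30316 = -30318)
(17042 + ((3792 + 1152) + (443 + 1617))) + X = (17042 + ((3792 + 1152) + (443 + 1617))) - 30318 = (17042 + (4944 + 2060)) - 30318 = (17042 + 7004) - 30318 = 24046 - 30318 = -6272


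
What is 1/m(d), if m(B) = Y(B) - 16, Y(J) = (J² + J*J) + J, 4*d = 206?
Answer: 1/5340 ≈ 0.00018727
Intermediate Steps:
d = 103/2 (d = (¼)*206 = 103/2 ≈ 51.500)
Y(J) = J + 2*J² (Y(J) = (J² + J²) + J = 2*J² + J = J + 2*J²)
m(B) = -16 + B*(1 + 2*B) (m(B) = B*(1 + 2*B) - 16 = -16 + B*(1 + 2*B))
1/m(d) = 1/(-16 + 103*(1 + 2*(103/2))/2) = 1/(-16 + 103*(1 + 103)/2) = 1/(-16 + (103/2)*104) = 1/(-16 + 5356) = 1/5340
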